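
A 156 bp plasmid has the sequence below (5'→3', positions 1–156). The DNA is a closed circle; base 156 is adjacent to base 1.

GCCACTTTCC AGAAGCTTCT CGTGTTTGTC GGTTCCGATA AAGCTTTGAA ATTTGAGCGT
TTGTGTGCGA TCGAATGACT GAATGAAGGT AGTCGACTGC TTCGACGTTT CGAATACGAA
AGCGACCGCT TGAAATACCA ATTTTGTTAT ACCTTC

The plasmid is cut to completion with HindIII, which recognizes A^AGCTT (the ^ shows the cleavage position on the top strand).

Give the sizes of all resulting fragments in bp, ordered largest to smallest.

HindIII sites (AAGCTT) start at positions 13, 41.
HindIII cuts after the first base of each site, so after positions 13, 41.
Circular molecule, 2 cuts → 2 fragments:
  14–41 → 28 bp
  42–156 then 1–13 → 115 + 13 = 128 bp
Sorted largest to smallest: 128, 28 bp.

128, 28 bp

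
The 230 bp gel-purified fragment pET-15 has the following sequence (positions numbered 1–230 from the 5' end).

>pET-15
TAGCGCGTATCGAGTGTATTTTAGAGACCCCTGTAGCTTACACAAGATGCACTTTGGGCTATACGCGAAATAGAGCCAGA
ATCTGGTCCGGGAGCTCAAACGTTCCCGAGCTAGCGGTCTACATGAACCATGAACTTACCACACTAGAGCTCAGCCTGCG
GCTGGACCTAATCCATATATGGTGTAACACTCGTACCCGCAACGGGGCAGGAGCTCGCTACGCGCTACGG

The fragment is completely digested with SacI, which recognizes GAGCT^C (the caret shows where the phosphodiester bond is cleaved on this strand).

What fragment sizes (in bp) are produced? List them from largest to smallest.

SacI sites (GAGCTC) start at positions 92, 147, 211.
SacI cuts after base 5 of each site (before the last base), so after positions 96, 151, 215.
Linear molecule, 3 cuts → 4 fragments:
  1–96 → 96 bp
  97–151 → 55 bp
  152–215 → 64 bp
  216–230 → 15 bp
Sorted largest to smallest: 96, 64, 55, 15 bp.

96, 64, 55, 15 bp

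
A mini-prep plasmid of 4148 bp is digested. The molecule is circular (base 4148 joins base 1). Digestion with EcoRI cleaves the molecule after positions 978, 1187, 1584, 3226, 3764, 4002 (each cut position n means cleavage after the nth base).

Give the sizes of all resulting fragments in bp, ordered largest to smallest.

1642, 1124, 538, 397, 238, 209 bp

Circular molecule, 6 cuts → 6 fragments:
  1187 − 978 = 209 bp
  1584 − 1187 = 397 bp
  3226 − 1584 = 1642 bp
  3764 − 3226 = 538 bp
  4002 − 3764 = 238 bp
  wrap: 4148 − 4002 + 978 = 1124 bp
Sorted largest to smallest: 1642, 1124, 538, 397, 238, 209 bp.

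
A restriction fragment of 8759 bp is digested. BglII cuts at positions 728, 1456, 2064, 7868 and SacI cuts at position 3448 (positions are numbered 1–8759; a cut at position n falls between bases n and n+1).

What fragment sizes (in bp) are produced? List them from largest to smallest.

Combined cut positions (sorted): 728, 1456, 2064, 3448, 7868.
Linear molecule, 5 cuts → 6 fragments:
  728 − 0 = 728 bp
  1456 − 728 = 728 bp
  2064 − 1456 = 608 bp
  3448 − 2064 = 1384 bp
  7868 − 3448 = 4420 bp
  8759 − 7868 = 891 bp
Sorted largest to smallest: 4420, 1384, 891, 728, 728, 608 bp.

4420, 1384, 891, 728, 728, 608 bp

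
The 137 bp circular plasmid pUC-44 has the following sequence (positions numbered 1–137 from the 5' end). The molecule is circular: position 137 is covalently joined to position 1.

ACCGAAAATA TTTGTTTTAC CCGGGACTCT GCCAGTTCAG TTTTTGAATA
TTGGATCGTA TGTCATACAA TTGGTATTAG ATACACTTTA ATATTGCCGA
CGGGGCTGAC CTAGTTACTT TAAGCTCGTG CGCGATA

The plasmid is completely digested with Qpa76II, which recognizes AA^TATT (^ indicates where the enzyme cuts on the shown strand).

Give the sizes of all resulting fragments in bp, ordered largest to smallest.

Qpa76II sites (AATATT) start at positions 7, 47, 90.
Qpa76II cuts after base 2 of each site, so after positions 8, 48, 91.
Circular molecule, 3 cuts → 3 fragments:
  9–48 → 40 bp
  49–91 → 43 bp
  92–137 then 1–8 → 46 + 8 = 54 bp
Sorted largest to smallest: 54, 43, 40 bp.

54, 43, 40 bp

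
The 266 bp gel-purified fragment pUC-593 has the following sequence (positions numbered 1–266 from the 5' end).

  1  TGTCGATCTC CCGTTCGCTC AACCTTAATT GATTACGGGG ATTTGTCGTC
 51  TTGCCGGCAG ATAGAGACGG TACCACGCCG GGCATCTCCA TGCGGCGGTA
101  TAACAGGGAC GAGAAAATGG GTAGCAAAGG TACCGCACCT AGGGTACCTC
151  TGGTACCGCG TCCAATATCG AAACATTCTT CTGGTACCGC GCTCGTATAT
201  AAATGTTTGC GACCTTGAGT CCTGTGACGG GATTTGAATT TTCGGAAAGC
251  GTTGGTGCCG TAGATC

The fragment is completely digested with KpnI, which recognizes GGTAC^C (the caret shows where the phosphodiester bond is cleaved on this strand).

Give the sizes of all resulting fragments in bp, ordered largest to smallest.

KpnI sites (GGTACC) start at positions 69, 129, 143, 152, 183.
KpnI cuts after base 5 of each site (before the last base), so after positions 73, 133, 147, 156, 187.
Linear molecule, 5 cuts → 6 fragments:
  1–73 → 73 bp
  74–133 → 60 bp
  134–147 → 14 bp
  148–156 → 9 bp
  157–187 → 31 bp
  188–266 → 79 bp
Sorted largest to smallest: 79, 73, 60, 31, 14, 9 bp.

79, 73, 60, 31, 14, 9 bp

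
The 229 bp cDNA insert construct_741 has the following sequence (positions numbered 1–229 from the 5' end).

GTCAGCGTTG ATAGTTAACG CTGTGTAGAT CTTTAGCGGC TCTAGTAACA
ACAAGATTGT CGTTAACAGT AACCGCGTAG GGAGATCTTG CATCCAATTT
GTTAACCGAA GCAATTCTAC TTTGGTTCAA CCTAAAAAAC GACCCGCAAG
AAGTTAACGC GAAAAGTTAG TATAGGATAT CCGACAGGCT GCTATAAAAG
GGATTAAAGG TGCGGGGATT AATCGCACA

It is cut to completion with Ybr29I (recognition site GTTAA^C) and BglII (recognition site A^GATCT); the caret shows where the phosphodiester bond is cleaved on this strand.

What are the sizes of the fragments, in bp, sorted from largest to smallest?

Ybr29I sites (GTTAAC) start at positions 14, 62, 101, 153.
Ybr29I cuts after base 5 of each site (before the last base), so after positions 18, 66, 105, 157.
BglII sites (AGATCT) start at positions 27, 83.
BglII cuts after the first base of each site, so after positions 27, 83.
Combined cut positions: 18, 27, 66, 83, 105, 157.
Linear molecule, 6 cuts → 7 fragments:
  1–18 → 18 bp
  19–27 → 9 bp
  28–66 → 39 bp
  67–83 → 17 bp
  84–105 → 22 bp
  106–157 → 52 bp
  158–229 → 72 bp
Sorted largest to smallest: 72, 52, 39, 22, 18, 17, 9 bp.

72, 52, 39, 22, 18, 17, 9 bp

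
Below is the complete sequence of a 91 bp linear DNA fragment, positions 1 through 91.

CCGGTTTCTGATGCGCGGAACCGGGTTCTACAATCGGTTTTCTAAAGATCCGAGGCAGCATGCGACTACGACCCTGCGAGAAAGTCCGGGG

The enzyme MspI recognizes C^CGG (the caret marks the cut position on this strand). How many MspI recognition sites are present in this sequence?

CCGG occurs starting at positions 1, 21, 86.
MspI cuts at 3 sites.

3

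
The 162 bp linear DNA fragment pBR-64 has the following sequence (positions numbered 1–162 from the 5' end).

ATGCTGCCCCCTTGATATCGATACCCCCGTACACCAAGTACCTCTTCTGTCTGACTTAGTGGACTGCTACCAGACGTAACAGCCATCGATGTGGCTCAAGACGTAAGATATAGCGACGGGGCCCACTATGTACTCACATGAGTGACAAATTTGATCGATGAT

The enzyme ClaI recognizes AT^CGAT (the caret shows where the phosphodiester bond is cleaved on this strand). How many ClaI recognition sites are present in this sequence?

3

ATCGAT occurs starting at positions 17, 85, 154.
ClaI cuts at 3 sites.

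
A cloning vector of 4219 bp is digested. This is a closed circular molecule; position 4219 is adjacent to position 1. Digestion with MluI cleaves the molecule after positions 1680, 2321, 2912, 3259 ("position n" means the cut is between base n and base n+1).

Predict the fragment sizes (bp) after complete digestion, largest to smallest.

2640, 641, 591, 347 bp

Circular molecule, 4 cuts → 4 fragments:
  2321 − 1680 = 641 bp
  2912 − 2321 = 591 bp
  3259 − 2912 = 347 bp
  wrap: 4219 − 3259 + 1680 = 2640 bp
Sorted largest to smallest: 2640, 641, 591, 347 bp.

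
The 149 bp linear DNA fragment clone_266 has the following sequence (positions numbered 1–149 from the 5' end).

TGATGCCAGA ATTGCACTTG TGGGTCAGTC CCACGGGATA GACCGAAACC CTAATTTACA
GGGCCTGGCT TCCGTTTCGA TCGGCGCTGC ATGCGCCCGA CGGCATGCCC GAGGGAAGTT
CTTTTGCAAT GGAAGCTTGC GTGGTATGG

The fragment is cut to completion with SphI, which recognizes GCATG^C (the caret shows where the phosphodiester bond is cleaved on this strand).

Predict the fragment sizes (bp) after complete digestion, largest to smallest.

SphI sites (GCATGC) start at positions 89, 103.
SphI cuts after base 5 of each site (before the last base), so after positions 93, 107.
Linear molecule, 2 cuts → 3 fragments:
  1–93 → 93 bp
  94–107 → 14 bp
  108–149 → 42 bp
Sorted largest to smallest: 93, 42, 14 bp.

93, 42, 14 bp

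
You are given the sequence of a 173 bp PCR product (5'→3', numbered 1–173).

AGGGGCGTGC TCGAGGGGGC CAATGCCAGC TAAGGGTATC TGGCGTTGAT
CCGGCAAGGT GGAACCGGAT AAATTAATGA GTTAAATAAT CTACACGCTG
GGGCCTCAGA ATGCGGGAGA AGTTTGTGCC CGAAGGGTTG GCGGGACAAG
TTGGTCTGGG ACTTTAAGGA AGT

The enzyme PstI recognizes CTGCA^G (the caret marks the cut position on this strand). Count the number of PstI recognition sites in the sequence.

0

No occurrence of CTGCAG is present in the sequence.
PstI does not cut: 0 sites.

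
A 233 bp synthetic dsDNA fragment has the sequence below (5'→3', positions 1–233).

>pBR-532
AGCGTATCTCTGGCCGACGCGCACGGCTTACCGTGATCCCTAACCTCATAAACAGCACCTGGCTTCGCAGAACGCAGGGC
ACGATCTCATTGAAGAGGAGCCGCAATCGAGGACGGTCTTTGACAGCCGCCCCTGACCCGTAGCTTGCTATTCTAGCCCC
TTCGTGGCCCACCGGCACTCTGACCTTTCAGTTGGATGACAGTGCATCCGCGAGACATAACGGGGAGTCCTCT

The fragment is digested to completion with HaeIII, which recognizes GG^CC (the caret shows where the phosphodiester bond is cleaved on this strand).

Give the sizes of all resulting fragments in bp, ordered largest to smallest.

154, 66, 13 bp

HaeIII sites (GGCC) start at positions 12, 166.
HaeIII cuts after base 2 of each site, so after positions 13, 167.
Linear molecule, 2 cuts → 3 fragments:
  1–13 → 13 bp
  14–167 → 154 bp
  168–233 → 66 bp
Sorted largest to smallest: 154, 66, 13 bp.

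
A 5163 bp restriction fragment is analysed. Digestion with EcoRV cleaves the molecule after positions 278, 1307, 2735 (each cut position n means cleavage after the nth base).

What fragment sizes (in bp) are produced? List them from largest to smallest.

Linear molecule, 3 cuts → 4 fragments:
  278 − 0 = 278 bp
  1307 − 278 = 1029 bp
  2735 − 1307 = 1428 bp
  5163 − 2735 = 2428 bp
Sorted largest to smallest: 2428, 1428, 1029, 278 bp.

2428, 1428, 1029, 278 bp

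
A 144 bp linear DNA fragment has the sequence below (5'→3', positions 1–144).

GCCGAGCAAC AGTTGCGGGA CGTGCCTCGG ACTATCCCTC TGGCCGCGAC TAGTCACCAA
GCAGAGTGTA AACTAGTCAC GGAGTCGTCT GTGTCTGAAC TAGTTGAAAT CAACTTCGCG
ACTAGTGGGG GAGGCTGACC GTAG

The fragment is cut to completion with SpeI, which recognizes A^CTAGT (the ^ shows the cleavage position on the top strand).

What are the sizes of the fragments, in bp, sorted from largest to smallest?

SpeI sites (ACTAGT) start at positions 49, 72, 99, 121.
SpeI cuts after the first base of each site, so after positions 49, 72, 99, 121.
Linear molecule, 4 cuts → 5 fragments:
  1–49 → 49 bp
  50–72 → 23 bp
  73–99 → 27 bp
  100–121 → 22 bp
  122–144 → 23 bp
Sorted largest to smallest: 49, 27, 23, 23, 22 bp.

49, 27, 23, 23, 22 bp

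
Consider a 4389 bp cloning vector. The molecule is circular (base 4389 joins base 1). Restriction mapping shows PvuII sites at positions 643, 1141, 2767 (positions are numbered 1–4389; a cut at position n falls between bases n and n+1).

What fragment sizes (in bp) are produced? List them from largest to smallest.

Circular molecule, 3 cuts → 3 fragments:
  1141 − 643 = 498 bp
  2767 − 1141 = 1626 bp
  wrap: 4389 − 2767 + 643 = 2265 bp
Sorted largest to smallest: 2265, 1626, 498 bp.

2265, 1626, 498 bp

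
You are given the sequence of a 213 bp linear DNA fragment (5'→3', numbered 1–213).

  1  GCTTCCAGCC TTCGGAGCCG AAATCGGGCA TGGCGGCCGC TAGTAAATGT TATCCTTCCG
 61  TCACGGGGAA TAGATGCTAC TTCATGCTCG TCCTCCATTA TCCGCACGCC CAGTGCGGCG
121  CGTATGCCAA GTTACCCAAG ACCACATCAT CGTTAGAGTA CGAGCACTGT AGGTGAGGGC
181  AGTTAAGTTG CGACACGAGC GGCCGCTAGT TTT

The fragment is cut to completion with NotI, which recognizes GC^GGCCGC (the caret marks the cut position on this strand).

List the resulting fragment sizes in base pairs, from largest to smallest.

NotI sites (GCGGCCGC) start at positions 33, 199.
NotI cuts after base 2 of each site, so after positions 34, 200.
Linear molecule, 2 cuts → 3 fragments:
  1–34 → 34 bp
  35–200 → 166 bp
  201–213 → 13 bp
Sorted largest to smallest: 166, 34, 13 bp.

166, 34, 13 bp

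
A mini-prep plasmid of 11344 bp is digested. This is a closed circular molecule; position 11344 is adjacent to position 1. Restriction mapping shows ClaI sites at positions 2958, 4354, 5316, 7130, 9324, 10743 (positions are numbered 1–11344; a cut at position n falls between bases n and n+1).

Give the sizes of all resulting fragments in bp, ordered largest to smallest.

Circular molecule, 6 cuts → 6 fragments:
  4354 − 2958 = 1396 bp
  5316 − 4354 = 962 bp
  7130 − 5316 = 1814 bp
  9324 − 7130 = 2194 bp
  10743 − 9324 = 1419 bp
  wrap: 11344 − 10743 + 2958 = 3559 bp
Sorted largest to smallest: 3559, 2194, 1814, 1419, 1396, 962 bp.

3559, 2194, 1814, 1419, 1396, 962 bp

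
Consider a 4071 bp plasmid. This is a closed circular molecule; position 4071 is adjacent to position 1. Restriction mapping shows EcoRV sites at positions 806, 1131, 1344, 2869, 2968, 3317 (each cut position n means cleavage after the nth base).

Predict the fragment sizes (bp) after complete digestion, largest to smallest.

Circular molecule, 6 cuts → 6 fragments:
  1131 − 806 = 325 bp
  1344 − 1131 = 213 bp
  2869 − 1344 = 1525 bp
  2968 − 2869 = 99 bp
  3317 − 2968 = 349 bp
  wrap: 4071 − 3317 + 806 = 1560 bp
Sorted largest to smallest: 1560, 1525, 349, 325, 213, 99 bp.

1560, 1525, 349, 325, 213, 99 bp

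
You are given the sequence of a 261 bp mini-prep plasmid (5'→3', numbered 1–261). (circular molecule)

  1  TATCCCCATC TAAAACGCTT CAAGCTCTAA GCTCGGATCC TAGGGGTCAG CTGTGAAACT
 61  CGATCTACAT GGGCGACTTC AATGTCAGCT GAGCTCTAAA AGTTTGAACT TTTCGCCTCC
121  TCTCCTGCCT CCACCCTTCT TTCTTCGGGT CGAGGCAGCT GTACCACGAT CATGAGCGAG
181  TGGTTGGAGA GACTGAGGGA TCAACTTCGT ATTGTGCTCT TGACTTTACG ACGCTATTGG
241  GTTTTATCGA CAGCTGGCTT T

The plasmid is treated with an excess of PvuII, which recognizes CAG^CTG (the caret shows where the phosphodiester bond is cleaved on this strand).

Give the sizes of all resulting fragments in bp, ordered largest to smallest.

PvuII sites (CAGCTG) start at positions 48, 86, 156, 251.
PvuII cuts after base 3 of each site, so after positions 50, 88, 158, 253.
Circular molecule, 4 cuts → 4 fragments:
  51–88 → 38 bp
  89–158 → 70 bp
  159–253 → 95 bp
  254–261 then 1–50 → 8 + 50 = 58 bp
Sorted largest to smallest: 95, 70, 58, 38 bp.

95, 70, 58, 38 bp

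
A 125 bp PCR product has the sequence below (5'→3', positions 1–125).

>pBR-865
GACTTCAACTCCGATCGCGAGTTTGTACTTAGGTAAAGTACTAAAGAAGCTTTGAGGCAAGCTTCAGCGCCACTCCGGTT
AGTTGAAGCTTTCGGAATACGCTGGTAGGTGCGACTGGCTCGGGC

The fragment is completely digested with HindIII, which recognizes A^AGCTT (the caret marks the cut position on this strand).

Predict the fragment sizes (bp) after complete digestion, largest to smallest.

47, 39, 27, 12 bp

HindIII sites (AAGCTT) start at positions 47, 59, 86.
HindIII cuts after the first base of each site, so after positions 47, 59, 86.
Linear molecule, 3 cuts → 4 fragments:
  1–47 → 47 bp
  48–59 → 12 bp
  60–86 → 27 bp
  87–125 → 39 bp
Sorted largest to smallest: 47, 39, 27, 12 bp.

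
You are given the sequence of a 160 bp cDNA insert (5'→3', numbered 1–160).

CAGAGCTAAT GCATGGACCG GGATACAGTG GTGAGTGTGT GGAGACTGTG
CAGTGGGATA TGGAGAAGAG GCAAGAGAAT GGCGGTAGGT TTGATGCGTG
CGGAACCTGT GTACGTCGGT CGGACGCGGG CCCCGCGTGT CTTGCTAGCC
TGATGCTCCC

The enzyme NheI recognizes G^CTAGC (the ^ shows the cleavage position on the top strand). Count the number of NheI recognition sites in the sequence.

1

GCTAGC occurs starting at position 144.
NheI cuts at 1 site.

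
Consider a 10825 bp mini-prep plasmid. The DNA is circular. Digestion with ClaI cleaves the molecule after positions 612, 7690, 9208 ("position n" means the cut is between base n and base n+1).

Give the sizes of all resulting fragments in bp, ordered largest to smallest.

7078, 2229, 1518 bp

Circular molecule, 3 cuts → 3 fragments:
  7690 − 612 = 7078 bp
  9208 − 7690 = 1518 bp
  wrap: 10825 − 9208 + 612 = 2229 bp
Sorted largest to smallest: 7078, 2229, 1518 bp.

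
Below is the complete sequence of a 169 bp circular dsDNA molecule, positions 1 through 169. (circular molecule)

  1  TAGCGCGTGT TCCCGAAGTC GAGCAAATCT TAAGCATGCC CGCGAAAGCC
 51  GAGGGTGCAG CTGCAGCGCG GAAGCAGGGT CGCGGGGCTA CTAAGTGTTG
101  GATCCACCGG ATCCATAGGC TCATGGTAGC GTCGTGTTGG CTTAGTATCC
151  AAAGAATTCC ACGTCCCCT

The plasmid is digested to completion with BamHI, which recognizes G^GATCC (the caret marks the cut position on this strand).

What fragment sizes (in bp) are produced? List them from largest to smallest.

BamHI sites (GGATCC) start at positions 100, 109.
BamHI cuts after the first base of each site, so after positions 100, 109.
Circular molecule, 2 cuts → 2 fragments:
  101–109 → 9 bp
  110–169 then 1–100 → 60 + 100 = 160 bp
Sorted largest to smallest: 160, 9 bp.

160, 9 bp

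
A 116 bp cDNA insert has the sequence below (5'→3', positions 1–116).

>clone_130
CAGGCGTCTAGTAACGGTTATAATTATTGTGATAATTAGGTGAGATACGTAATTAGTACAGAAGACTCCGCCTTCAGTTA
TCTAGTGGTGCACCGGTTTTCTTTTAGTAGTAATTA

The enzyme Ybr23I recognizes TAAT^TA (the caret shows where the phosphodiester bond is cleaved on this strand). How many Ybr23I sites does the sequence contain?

4

TAATTA occurs starting at positions 21, 33, 50, 111.
Ybr23I cuts at 4 sites.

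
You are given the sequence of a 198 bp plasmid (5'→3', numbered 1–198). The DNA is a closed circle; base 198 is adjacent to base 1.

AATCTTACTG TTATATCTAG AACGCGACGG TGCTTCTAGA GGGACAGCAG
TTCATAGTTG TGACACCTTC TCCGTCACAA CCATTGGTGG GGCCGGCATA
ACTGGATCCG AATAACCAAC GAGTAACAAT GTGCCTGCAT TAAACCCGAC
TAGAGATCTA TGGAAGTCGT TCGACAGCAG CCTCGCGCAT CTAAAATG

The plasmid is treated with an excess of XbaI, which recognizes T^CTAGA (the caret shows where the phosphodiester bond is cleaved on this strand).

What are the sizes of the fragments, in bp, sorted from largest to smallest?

XbaI sites (TCTAGA) start at positions 16, 35.
XbaI cuts after the first base of each site, so after positions 16, 35.
Circular molecule, 2 cuts → 2 fragments:
  17–35 → 19 bp
  36–198 then 1–16 → 163 + 16 = 179 bp
Sorted largest to smallest: 179, 19 bp.

179, 19 bp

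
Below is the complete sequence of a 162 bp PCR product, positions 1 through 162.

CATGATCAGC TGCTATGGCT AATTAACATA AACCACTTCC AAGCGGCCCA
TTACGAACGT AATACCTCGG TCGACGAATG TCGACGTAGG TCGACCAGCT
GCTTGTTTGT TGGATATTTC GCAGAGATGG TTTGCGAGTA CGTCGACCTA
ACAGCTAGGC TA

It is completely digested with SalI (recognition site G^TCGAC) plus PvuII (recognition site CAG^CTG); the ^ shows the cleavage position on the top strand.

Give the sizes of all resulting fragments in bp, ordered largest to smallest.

SalI sites (GTCGAC) start at positions 70, 80, 90, 142.
SalI cuts after the first base of each site, so after positions 70, 80, 90, 142.
PvuII sites (CAGCTG) start at positions 7, 96.
PvuII cuts after base 3 of each site, so after positions 9, 98.
Combined cut positions: 9, 70, 80, 90, 98, 142.
Linear molecule, 6 cuts → 7 fragments:
  1–9 → 9 bp
  10–70 → 61 bp
  71–80 → 10 bp
  81–90 → 10 bp
  91–98 → 8 bp
  99–142 → 44 bp
  143–162 → 20 bp
Sorted largest to smallest: 61, 44, 20, 10, 10, 9, 8 bp.

61, 44, 20, 10, 10, 9, 8 bp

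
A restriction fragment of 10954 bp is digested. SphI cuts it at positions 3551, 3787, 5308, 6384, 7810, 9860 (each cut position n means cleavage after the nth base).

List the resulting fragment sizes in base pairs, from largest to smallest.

3551, 2050, 1521, 1426, 1094, 1076, 236 bp

Linear molecule, 6 cuts → 7 fragments:
  3551 − 0 = 3551 bp
  3787 − 3551 = 236 bp
  5308 − 3787 = 1521 bp
  6384 − 5308 = 1076 bp
  7810 − 6384 = 1426 bp
  9860 − 7810 = 2050 bp
  10954 − 9860 = 1094 bp
Sorted largest to smallest: 3551, 2050, 1521, 1426, 1094, 1076, 236 bp.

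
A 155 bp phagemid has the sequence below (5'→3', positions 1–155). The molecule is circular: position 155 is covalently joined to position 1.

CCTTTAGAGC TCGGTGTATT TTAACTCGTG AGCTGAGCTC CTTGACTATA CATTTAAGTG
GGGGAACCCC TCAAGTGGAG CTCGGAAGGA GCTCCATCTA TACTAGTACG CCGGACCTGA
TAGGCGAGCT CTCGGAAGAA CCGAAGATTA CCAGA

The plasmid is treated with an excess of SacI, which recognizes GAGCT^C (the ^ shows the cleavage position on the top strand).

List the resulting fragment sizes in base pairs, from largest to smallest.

SacI sites (GAGCTC) start at positions 7, 35, 78, 89, 126.
SacI cuts after base 5 of each site (before the last base), so after positions 11, 39, 82, 93, 130.
Circular molecule, 5 cuts → 5 fragments:
  12–39 → 28 bp
  40–82 → 43 bp
  83–93 → 11 bp
  94–130 → 37 bp
  131–155 then 1–11 → 25 + 11 = 36 bp
Sorted largest to smallest: 43, 37, 36, 28, 11 bp.

43, 37, 36, 28, 11 bp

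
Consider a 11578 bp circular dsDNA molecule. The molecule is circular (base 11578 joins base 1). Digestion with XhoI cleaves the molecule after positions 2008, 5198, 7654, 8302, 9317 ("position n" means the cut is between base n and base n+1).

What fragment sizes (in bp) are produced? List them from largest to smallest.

4269, 3190, 2456, 1015, 648 bp

Circular molecule, 5 cuts → 5 fragments:
  5198 − 2008 = 3190 bp
  7654 − 5198 = 2456 bp
  8302 − 7654 = 648 bp
  9317 − 8302 = 1015 bp
  wrap: 11578 − 9317 + 2008 = 4269 bp
Sorted largest to smallest: 4269, 3190, 2456, 1015, 648 bp.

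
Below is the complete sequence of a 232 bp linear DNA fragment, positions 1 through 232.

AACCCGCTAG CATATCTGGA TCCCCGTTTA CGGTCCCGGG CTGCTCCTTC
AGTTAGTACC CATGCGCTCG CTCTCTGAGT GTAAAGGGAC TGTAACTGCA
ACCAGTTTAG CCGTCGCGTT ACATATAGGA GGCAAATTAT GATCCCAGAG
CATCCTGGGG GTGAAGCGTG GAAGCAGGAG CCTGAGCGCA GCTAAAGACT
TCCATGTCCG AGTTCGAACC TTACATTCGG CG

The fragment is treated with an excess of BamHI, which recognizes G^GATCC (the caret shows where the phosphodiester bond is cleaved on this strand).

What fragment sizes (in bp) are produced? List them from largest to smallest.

The BamHI site (GGATCC) starts at position 18.
BamHI cuts after the first base of each site, so after position 18.
Linear molecule, 1 cut → 2 fragments:
  1–18 → 18 bp
  19–232 → 214 bp
Sorted largest to smallest: 214, 18 bp.

214, 18 bp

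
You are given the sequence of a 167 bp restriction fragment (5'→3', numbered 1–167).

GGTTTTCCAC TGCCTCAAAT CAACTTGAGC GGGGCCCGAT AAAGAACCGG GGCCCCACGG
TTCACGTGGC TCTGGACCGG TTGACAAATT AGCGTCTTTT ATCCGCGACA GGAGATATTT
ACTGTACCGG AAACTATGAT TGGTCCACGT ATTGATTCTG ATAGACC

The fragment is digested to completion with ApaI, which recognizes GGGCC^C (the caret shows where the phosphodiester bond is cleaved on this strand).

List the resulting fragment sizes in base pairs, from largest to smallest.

ApaI sites (GGGCCC) start at positions 32, 50.
ApaI cuts after base 5 of each site (before the last base), so after positions 36, 54.
Linear molecule, 2 cuts → 3 fragments:
  1–36 → 36 bp
  37–54 → 18 bp
  55–167 → 113 bp
Sorted largest to smallest: 113, 36, 18 bp.

113, 36, 18 bp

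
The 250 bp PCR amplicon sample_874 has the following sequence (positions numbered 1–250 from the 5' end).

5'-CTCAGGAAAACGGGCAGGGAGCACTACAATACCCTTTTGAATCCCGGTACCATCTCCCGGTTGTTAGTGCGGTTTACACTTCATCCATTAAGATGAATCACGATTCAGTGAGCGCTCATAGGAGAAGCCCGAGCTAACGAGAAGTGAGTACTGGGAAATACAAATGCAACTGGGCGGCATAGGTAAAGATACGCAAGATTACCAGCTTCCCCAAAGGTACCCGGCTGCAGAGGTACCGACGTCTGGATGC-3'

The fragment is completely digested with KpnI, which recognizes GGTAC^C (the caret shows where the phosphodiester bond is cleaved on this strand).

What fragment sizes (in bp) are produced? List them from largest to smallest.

170, 50, 16, 14 bp

KpnI sites (GGTACC) start at positions 46, 216, 232.
KpnI cuts after base 5 of each site (before the last base), so after positions 50, 220, 236.
Linear molecule, 3 cuts → 4 fragments:
  1–50 → 50 bp
  51–220 → 170 bp
  221–236 → 16 bp
  237–250 → 14 bp
Sorted largest to smallest: 170, 50, 16, 14 bp.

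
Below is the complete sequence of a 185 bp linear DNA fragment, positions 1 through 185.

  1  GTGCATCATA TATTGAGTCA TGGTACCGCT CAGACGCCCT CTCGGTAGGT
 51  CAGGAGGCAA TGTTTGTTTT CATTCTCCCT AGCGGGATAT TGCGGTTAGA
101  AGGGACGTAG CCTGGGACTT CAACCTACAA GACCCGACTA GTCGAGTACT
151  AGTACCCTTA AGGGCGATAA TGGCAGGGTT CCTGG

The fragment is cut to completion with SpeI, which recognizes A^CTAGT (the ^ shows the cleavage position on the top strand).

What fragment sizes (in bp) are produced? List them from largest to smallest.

SpeI sites (ACTAGT) start at positions 137, 148.
SpeI cuts after the first base of each site, so after positions 137, 148.
Linear molecule, 2 cuts → 3 fragments:
  1–137 → 137 bp
  138–148 → 11 bp
  149–185 → 37 bp
Sorted largest to smallest: 137, 37, 11 bp.

137, 37, 11 bp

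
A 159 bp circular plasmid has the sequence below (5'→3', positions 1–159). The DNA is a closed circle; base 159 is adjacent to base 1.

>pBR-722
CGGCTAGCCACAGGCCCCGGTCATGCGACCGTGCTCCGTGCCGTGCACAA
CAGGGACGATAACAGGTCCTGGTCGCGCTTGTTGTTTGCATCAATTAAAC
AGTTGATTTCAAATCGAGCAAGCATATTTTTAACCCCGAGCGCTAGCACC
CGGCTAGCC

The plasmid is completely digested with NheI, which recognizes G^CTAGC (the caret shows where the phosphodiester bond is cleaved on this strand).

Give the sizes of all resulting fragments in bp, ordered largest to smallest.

NheI sites (GCTAGC) start at positions 3, 142, 153.
NheI cuts after the first base of each site, so after positions 3, 142, 153.
Circular molecule, 3 cuts → 3 fragments:
  4–142 → 139 bp
  143–153 → 11 bp
  154–159 then 1–3 → 6 + 3 = 9 bp
Sorted largest to smallest: 139, 11, 9 bp.

139, 11, 9 bp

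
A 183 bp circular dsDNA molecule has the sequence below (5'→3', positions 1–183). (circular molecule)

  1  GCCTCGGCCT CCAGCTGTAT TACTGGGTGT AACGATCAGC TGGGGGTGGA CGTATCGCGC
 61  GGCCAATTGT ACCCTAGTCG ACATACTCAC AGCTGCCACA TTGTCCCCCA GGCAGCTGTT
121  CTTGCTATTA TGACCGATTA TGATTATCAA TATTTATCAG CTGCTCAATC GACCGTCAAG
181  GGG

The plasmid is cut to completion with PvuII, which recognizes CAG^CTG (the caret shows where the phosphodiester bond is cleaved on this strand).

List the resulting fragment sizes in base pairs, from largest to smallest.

53, 45, 37, 25, 23 bp

PvuII sites (CAGCTG) start at positions 12, 37, 90, 113, 158.
PvuII cuts after base 3 of each site, so after positions 14, 39, 92, 115, 160.
Circular molecule, 5 cuts → 5 fragments:
  15–39 → 25 bp
  40–92 → 53 bp
  93–115 → 23 bp
  116–160 → 45 bp
  161–183 then 1–14 → 23 + 14 = 37 bp
Sorted largest to smallest: 53, 45, 37, 25, 23 bp.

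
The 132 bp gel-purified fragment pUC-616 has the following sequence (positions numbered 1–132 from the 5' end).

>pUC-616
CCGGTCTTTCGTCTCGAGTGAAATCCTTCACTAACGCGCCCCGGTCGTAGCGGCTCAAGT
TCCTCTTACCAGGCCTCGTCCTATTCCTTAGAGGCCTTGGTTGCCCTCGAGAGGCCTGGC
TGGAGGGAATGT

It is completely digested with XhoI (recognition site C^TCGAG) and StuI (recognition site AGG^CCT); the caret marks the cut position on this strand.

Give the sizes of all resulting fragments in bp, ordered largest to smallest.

60, 21, 18, 13, 12, 8 bp

XhoI sites (CTCGAG) start at positions 13, 106.
XhoI cuts after the first base of each site, so after positions 13, 106.
StuI sites (AGGCCT) start at positions 71, 92, 112.
StuI cuts after base 3 of each site, so after positions 73, 94, 114.
Combined cut positions: 13, 73, 94, 106, 114.
Linear molecule, 5 cuts → 6 fragments:
  1–13 → 13 bp
  14–73 → 60 bp
  74–94 → 21 bp
  95–106 → 12 bp
  107–114 → 8 bp
  115–132 → 18 bp
Sorted largest to smallest: 60, 21, 18, 13, 12, 8 bp.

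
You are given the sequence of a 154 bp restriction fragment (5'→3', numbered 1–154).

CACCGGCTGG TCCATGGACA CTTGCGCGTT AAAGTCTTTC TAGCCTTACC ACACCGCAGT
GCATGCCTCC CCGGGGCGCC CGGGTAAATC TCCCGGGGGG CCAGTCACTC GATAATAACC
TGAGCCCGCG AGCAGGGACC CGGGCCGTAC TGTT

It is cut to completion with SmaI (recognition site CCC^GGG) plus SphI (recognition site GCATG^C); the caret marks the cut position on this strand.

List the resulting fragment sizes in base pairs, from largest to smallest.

65, 47, 13, 13, 9, 7 bp

SmaI sites (CCCGGG) start at positions 70, 79, 92, 139.
SmaI cuts after base 3 of each site, so after positions 72, 81, 94, 141.
The SphI site (GCATGC) starts at position 61.
SphI cuts after base 5 of each site (before the last base), so after position 65.
Combined cut positions: 65, 72, 81, 94, 141.
Linear molecule, 5 cuts → 6 fragments:
  1–65 → 65 bp
  66–72 → 7 bp
  73–81 → 9 bp
  82–94 → 13 bp
  95–141 → 47 bp
  142–154 → 13 bp
Sorted largest to smallest: 65, 47, 13, 13, 9, 7 bp.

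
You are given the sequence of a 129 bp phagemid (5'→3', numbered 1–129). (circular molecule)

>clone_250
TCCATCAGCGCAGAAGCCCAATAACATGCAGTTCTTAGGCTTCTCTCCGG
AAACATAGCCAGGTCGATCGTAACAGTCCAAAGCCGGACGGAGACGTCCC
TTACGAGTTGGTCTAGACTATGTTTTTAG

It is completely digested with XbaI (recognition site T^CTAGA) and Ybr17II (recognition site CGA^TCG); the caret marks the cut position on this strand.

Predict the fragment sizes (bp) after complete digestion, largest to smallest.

The XbaI site (TCTAGA) starts at position 112.
XbaI cuts after the first base of each site, so after position 112.
The Ybr17II site (CGATCG) starts at position 65.
Ybr17II cuts after base 3 of each site, so after position 67.
Combined cut positions: 67, 112.
Circular molecule, 2 cuts → 2 fragments:
  68–112 → 45 bp
  113–129 then 1–67 → 17 + 67 = 84 bp
Sorted largest to smallest: 84, 45 bp.

84, 45 bp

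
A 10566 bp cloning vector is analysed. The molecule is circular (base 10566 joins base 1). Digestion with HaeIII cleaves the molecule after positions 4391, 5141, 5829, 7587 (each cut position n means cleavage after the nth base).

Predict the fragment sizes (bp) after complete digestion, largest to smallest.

7370, 1758, 750, 688 bp

Circular molecule, 4 cuts → 4 fragments:
  5141 − 4391 = 750 bp
  5829 − 5141 = 688 bp
  7587 − 5829 = 1758 bp
  wrap: 10566 − 7587 + 4391 = 7370 bp
Sorted largest to smallest: 7370, 1758, 750, 688 bp.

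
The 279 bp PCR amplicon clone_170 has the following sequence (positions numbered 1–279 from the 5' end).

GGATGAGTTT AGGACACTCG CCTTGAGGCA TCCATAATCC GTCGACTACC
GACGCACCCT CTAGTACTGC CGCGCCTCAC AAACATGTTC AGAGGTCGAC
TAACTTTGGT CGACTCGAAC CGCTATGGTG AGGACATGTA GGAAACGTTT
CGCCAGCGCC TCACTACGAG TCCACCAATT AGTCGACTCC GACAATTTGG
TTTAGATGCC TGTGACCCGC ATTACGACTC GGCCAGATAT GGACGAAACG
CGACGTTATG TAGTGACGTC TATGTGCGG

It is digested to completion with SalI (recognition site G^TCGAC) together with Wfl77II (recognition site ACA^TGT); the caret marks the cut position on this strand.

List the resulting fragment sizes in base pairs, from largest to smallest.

SalI sites (GTCGAC) start at positions 41, 95, 109, 182.
SalI cuts after the first base of each site, so after positions 41, 95, 109, 182.
Wfl77II sites (ACATGT) start at positions 83, 134.
Wfl77II cuts after base 3 of each site, so after positions 85, 136.
Combined cut positions: 41, 85, 95, 109, 136, 182.
Linear molecule, 6 cuts → 7 fragments:
  1–41 → 41 bp
  42–85 → 44 bp
  86–95 → 10 bp
  96–109 → 14 bp
  110–136 → 27 bp
  137–182 → 46 bp
  183–279 → 97 bp
Sorted largest to smallest: 97, 46, 44, 41, 27, 14, 10 bp.

97, 46, 44, 41, 27, 14, 10 bp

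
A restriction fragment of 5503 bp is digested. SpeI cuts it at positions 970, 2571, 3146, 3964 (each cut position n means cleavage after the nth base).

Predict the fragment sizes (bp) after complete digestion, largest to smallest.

1601, 1539, 970, 818, 575 bp

Linear molecule, 4 cuts → 5 fragments:
  970 − 0 = 970 bp
  2571 − 970 = 1601 bp
  3146 − 2571 = 575 bp
  3964 − 3146 = 818 bp
  5503 − 3964 = 1539 bp
Sorted largest to smallest: 1601, 1539, 970, 818, 575 bp.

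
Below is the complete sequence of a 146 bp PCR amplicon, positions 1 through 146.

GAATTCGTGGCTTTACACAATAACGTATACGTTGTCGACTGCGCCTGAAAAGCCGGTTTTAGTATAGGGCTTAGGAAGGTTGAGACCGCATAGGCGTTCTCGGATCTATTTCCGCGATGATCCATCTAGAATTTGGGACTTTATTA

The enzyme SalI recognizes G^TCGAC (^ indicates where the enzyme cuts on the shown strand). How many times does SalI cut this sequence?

1

GTCGAC occurs starting at position 34.
SalI cuts at 1 site.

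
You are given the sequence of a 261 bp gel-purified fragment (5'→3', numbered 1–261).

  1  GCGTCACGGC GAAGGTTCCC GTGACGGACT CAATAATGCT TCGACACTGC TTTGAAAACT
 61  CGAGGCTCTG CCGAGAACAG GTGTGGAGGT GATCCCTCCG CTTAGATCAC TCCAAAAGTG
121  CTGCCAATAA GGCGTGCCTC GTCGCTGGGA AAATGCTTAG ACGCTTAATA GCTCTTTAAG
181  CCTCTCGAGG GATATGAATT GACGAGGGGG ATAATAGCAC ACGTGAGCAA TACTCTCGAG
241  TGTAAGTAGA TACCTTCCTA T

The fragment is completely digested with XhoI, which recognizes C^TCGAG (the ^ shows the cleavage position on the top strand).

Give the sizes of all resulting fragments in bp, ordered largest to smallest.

125, 59, 51, 26 bp

XhoI sites (CTCGAG) start at positions 59, 184, 235.
XhoI cuts after the first base of each site, so after positions 59, 184, 235.
Linear molecule, 3 cuts → 4 fragments:
  1–59 → 59 bp
  60–184 → 125 bp
  185–235 → 51 bp
  236–261 → 26 bp
Sorted largest to smallest: 125, 59, 51, 26 bp.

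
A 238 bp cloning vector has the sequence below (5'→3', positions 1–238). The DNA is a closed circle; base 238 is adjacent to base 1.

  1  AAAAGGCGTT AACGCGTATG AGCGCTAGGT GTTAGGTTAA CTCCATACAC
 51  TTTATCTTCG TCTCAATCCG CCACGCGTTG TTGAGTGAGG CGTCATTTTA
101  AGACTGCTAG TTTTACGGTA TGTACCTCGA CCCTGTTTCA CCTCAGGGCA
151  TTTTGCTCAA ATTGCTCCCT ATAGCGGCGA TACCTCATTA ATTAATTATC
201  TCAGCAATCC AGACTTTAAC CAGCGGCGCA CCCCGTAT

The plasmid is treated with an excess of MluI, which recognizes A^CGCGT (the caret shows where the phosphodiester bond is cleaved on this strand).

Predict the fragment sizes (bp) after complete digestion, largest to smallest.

177, 61 bp

MluI sites (ACGCGT) start at positions 12, 73.
MluI cuts after the first base of each site, so after positions 12, 73.
Circular molecule, 2 cuts → 2 fragments:
  13–73 → 61 bp
  74–238 then 1–12 → 165 + 12 = 177 bp
Sorted largest to smallest: 177, 61 bp.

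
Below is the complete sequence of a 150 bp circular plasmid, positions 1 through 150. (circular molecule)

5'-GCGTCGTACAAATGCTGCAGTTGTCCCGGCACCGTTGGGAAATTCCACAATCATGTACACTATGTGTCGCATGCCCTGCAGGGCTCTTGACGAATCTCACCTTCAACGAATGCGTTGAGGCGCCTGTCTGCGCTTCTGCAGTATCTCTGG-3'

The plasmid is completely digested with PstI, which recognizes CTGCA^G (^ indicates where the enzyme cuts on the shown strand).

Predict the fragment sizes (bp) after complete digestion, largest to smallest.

61, 60, 29 bp

PstI sites (CTGCAG) start at positions 15, 76, 136.
PstI cuts after base 5 of each site (before the last base), so after positions 19, 80, 140.
Circular molecule, 3 cuts → 3 fragments:
  20–80 → 61 bp
  81–140 → 60 bp
  141–150 then 1–19 → 10 + 19 = 29 bp
Sorted largest to smallest: 61, 60, 29 bp.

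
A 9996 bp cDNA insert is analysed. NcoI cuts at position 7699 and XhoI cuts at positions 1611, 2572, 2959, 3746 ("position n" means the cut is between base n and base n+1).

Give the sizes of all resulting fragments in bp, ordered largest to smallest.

3953, 2297, 1611, 961, 787, 387 bp

Combined cut positions (sorted): 1611, 2572, 2959, 3746, 7699.
Linear molecule, 5 cuts → 6 fragments:
  1611 − 0 = 1611 bp
  2572 − 1611 = 961 bp
  2959 − 2572 = 387 bp
  3746 − 2959 = 787 bp
  7699 − 3746 = 3953 bp
  9996 − 7699 = 2297 bp
Sorted largest to smallest: 3953, 2297, 1611, 961, 787, 387 bp.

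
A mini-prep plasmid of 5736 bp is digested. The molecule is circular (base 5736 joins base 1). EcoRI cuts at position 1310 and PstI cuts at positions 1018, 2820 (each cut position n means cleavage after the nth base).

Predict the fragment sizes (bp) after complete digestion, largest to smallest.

Combined cut positions (sorted): 1018, 1310, 2820.
Circular molecule, 3 cuts → 3 fragments:
  1310 − 1018 = 292 bp
  2820 − 1310 = 1510 bp
  wrap: 5736 − 2820 + 1018 = 3934 bp
Sorted largest to smallest: 3934, 1510, 292 bp.

3934, 1510, 292 bp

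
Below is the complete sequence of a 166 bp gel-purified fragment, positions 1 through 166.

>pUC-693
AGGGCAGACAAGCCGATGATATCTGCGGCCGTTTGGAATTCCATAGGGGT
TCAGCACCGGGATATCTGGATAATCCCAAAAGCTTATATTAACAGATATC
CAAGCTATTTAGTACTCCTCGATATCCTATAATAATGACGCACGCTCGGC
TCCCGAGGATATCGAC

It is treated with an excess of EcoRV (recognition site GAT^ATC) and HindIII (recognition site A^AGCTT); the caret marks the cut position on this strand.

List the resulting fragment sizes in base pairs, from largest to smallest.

EcoRV sites (GATATC) start at positions 18, 61, 95, 121, 158.
EcoRV cuts after base 3 of each site, so after positions 20, 63, 97, 123, 160.
The HindIII site (AAGCTT) starts at position 80.
HindIII cuts after the first base of each site, so after position 80.
Combined cut positions: 20, 63, 80, 97, 123, 160.
Linear molecule, 6 cuts → 7 fragments:
  1–20 → 20 bp
  21–63 → 43 bp
  64–80 → 17 bp
  81–97 → 17 bp
  98–123 → 26 bp
  124–160 → 37 bp
  161–166 → 6 bp
Sorted largest to smallest: 43, 37, 26, 20, 17, 17, 6 bp.

43, 37, 26, 20, 17, 17, 6 bp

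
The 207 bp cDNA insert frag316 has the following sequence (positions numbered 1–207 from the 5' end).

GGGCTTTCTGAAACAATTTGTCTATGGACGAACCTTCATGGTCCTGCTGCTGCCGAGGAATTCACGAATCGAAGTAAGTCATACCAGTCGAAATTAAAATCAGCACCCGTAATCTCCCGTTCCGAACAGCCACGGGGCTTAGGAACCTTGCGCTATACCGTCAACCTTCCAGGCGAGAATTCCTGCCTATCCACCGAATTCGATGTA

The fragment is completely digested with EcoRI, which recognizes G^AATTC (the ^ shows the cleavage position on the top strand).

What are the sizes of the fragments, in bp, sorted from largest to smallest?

119, 58, 19, 11 bp

EcoRI sites (GAATTC) start at positions 58, 177, 196.
EcoRI cuts after the first base of each site, so after positions 58, 177, 196.
Linear molecule, 3 cuts → 4 fragments:
  1–58 → 58 bp
  59–177 → 119 bp
  178–196 → 19 bp
  197–207 → 11 bp
Sorted largest to smallest: 119, 58, 19, 11 bp.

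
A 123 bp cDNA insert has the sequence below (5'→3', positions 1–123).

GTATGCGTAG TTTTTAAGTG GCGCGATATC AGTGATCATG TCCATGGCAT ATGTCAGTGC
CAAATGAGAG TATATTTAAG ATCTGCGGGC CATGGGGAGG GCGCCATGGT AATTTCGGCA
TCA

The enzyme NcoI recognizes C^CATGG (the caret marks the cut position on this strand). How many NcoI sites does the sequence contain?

3

CCATGG occurs starting at positions 42, 90, 104.
NcoI cuts at 3 sites.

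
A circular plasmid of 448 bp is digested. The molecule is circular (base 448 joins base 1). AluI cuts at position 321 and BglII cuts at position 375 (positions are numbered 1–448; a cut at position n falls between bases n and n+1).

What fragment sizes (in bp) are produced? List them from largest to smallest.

Combined cut positions (sorted): 321, 375.
Circular molecule, 2 cuts → 2 fragments:
  375 − 321 = 54 bp
  wrap: 448 − 375 + 321 = 394 bp
Sorted largest to smallest: 394, 54 bp.

394, 54 bp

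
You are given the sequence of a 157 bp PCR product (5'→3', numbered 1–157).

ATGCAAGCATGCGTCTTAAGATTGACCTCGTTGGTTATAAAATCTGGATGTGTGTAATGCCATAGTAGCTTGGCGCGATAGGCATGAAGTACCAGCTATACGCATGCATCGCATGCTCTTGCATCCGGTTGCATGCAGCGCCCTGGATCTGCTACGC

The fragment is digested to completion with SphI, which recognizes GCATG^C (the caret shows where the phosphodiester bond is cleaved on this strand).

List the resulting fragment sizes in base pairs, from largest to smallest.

95, 22, 20, 11, 9 bp

SphI sites (GCATGC) start at positions 7, 102, 111, 131.
SphI cuts after base 5 of each site (before the last base), so after positions 11, 106, 115, 135.
Linear molecule, 4 cuts → 5 fragments:
  1–11 → 11 bp
  12–106 → 95 bp
  107–115 → 9 bp
  116–135 → 20 bp
  136–157 → 22 bp
Sorted largest to smallest: 95, 22, 20, 11, 9 bp.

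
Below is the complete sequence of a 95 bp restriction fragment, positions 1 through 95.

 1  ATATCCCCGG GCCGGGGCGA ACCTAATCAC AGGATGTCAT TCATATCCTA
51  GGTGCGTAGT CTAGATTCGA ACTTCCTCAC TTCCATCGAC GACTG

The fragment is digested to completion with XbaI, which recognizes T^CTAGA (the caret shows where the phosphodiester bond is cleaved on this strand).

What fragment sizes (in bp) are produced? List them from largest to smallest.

The XbaI site (TCTAGA) starts at position 60.
XbaI cuts after the first base of each site, so after position 60.
Linear molecule, 1 cut → 2 fragments:
  1–60 → 60 bp
  61–95 → 35 bp
Sorted largest to smallest: 60, 35 bp.

60, 35 bp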